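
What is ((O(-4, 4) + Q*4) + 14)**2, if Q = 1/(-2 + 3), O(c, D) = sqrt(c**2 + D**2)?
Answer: 356 + 144*sqrt(2) ≈ 559.65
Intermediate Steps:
O(c, D) = sqrt(D**2 + c**2)
Q = 1 (Q = 1/1 = 1)
((O(-4, 4) + Q*4) + 14)**2 = ((sqrt(4**2 + (-4)**2) + 1*4) + 14)**2 = ((sqrt(16 + 16) + 4) + 14)**2 = ((sqrt(32) + 4) + 14)**2 = ((4*sqrt(2) + 4) + 14)**2 = ((4 + 4*sqrt(2)) + 14)**2 = (18 + 4*sqrt(2))**2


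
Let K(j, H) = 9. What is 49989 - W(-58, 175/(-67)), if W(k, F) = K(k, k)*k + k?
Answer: 50569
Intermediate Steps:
W(k, F) = 10*k (W(k, F) = 9*k + k = 10*k)
49989 - W(-58, 175/(-67)) = 49989 - 10*(-58) = 49989 - 1*(-580) = 49989 + 580 = 50569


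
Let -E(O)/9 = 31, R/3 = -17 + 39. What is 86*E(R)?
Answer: -23994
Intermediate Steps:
R = 66 (R = 3*(-17 + 39) = 3*22 = 66)
E(O) = -279 (E(O) = -9*31 = -279)
86*E(R) = 86*(-279) = -23994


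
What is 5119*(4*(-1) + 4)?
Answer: 0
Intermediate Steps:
5119*(4*(-1) + 4) = 5119*(-4 + 4) = 5119*0 = 0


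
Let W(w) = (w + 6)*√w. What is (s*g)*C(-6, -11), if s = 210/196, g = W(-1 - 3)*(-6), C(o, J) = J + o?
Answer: 3060*I/7 ≈ 437.14*I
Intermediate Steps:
W(w) = √w*(6 + w) (W(w) = (6 + w)*√w = √w*(6 + w))
g = -24*I (g = (√(-1 - 3)*(6 + (-1 - 3)))*(-6) = (√(-4)*(6 - 4))*(-6) = ((2*I)*2)*(-6) = (4*I)*(-6) = -24*I ≈ -24.0*I)
s = 15/14 (s = 210*(1/196) = 15/14 ≈ 1.0714)
(s*g)*C(-6, -11) = (15*(-24*I)/14)*(-11 - 6) = -180*I/7*(-17) = 3060*I/7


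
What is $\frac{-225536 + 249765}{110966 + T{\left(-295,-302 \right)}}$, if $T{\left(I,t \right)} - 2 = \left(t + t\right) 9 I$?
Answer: $\frac{24229}{1714588} \approx 0.014131$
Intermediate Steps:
$T{\left(I,t \right)} = 2 + 18 I t$ ($T{\left(I,t \right)} = 2 + \left(t + t\right) 9 I = 2 + 2 t 9 I = 2 + 18 t I = 2 + 18 I t$)
$\frac{-225536 + 249765}{110966 + T{\left(-295,-302 \right)}} = \frac{-225536 + 249765}{110966 + \left(2 + 18 \left(-295\right) \left(-302\right)\right)} = \frac{24229}{110966 + \left(2 + 1603620\right)} = \frac{24229}{110966 + 1603622} = \frac{24229}{1714588}$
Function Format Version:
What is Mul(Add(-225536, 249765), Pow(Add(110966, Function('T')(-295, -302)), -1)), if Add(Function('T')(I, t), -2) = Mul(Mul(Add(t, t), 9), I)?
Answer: Rational(24229, 1714588) ≈ 0.014131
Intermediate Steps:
Function('T')(I, t) = Add(2, Mul(18, I, t)) (Function('T')(I, t) = Add(2, Mul(Mul(Add(t, t), 9), I)) = Add(2, Mul(Mul(Mul(2, t), 9), I)) = Add(2, Mul(Mul(18, t), I)) = Add(2, Mul(18, I, t)))
Mul(Add(-225536, 249765), Pow(Add(110966, Function('T')(-295, -302)), -1)) = Mul(Add(-225536, 249765), Pow(Add(110966, Add(2, Mul(18, -295, -302))), -1)) = Mul(24229, Pow(Add(110966, Add(2, 1603620)), -1)) = Mul(24229, Pow(Add(110966, 1603622), -1)) = Mul(24229, Pow(1714588, -1)) = Mul(24229, Rational(1, 1714588)) = Rational(24229, 1714588)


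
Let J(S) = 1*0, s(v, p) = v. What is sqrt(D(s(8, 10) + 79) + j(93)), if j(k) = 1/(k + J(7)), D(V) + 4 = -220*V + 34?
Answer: I*sqrt(165282297)/93 ≈ 138.24*I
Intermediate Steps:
J(S) = 0
D(V) = 30 - 220*V (D(V) = -4 + (-220*V + 34) = -4 + (34 - 220*V) = 30 - 220*V)
j(k) = 1/k (j(k) = 1/(k + 0) = 1/k)
sqrt(D(s(8, 10) + 79) + j(93)) = sqrt((30 - 220*(8 + 79)) + 1/93) = sqrt((30 - 220*87) + 1/93) = sqrt((30 - 19140) + 1/93) = sqrt(-19110 + 1/93) = sqrt(-1777229/93) = I*sqrt(165282297)/93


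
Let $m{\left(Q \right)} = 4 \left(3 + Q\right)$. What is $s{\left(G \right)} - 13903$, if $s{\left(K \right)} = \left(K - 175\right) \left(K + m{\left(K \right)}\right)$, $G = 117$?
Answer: $-48529$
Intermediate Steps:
$m{\left(Q \right)} = 12 + 4 Q$
$s{\left(K \right)} = \left(-175 + K\right) \left(12 + 5 K\right)$ ($s{\left(K \right)} = \left(K - 175\right) \left(K + \left(12 + 4 K\right)\right) = \left(-175 + K\right) \left(12 + 5 K\right)$)
$s{\left(G \right)} - 13903 = \left(-2100 - 100971 + 5 \cdot 117^{2}\right) - 13903 = \left(-2100 - 100971 + 5 \cdot 13689\right) - 13903 = \left(-2100 - 100971 + 68445\right) - 13903 = -34626 - 13903 = -48529$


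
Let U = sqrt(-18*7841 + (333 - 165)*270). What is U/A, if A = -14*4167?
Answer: -I*sqrt(10642)/19446 ≈ -0.0053049*I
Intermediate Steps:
A = -58338
U = 3*I*sqrt(10642) (U = sqrt(-141138 + 168*270) = sqrt(-141138 + 45360) = sqrt(-95778) = 3*I*sqrt(10642) ≈ 309.48*I)
U/A = (3*I*sqrt(10642))/(-58338) = (3*I*sqrt(10642))*(-1/58338) = -I*sqrt(10642)/19446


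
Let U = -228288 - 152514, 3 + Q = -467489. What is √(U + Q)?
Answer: I*√848294 ≈ 921.03*I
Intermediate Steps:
Q = -467492 (Q = -3 - 467489 = -467492)
U = -380802
√(U + Q) = √(-380802 - 467492) = √(-848294) = I*√848294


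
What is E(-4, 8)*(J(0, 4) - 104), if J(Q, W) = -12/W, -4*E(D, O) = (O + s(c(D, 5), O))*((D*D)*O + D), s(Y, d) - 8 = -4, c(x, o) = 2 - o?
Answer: 39804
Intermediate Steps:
s(Y, d) = 4 (s(Y, d) = 8 - 4 = 4)
E(D, O) = -(4 + O)*(D + O*D**2)/4 (E(D, O) = -(O + 4)*((D*D)*O + D)/4 = -(4 + O)*(D**2*O + D)/4 = -(4 + O)*(O*D**2 + D)/4 = -(4 + O)*(D + O*D**2)/4)
E(-4, 8)*(J(0, 4) - 104) = (-1/4*(-4)*(4 + 8 - 4*8**2 + 4*(-4)*8))*(-12/4 - 104) = (-1/4*(-4)*(4 + 8 - 4*64 - 128))*(-12*1/4 - 104) = (-1/4*(-4)*(4 + 8 - 256 - 128))*(-3 - 104) = -1/4*(-4)*(-372)*(-107) = -372*(-107) = 39804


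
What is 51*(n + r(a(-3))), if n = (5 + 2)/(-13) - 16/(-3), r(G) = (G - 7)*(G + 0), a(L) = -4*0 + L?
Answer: 23069/13 ≈ 1774.5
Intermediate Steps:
a(L) = L (a(L) = 0 + L = L)
r(G) = G*(-7 + G) (r(G) = (-7 + G)*G = G*(-7 + G))
n = 187/39 (n = 7*(-1/13) - 16*(-1/3) = -7/13 + 16/3 = 187/39 ≈ 4.7949)
51*(n + r(a(-3))) = 51*(187/39 - 3*(-7 - 3)) = 51*(187/39 - 3*(-10)) = 51*(187/39 + 30) = 51*(1357/39) = 23069/13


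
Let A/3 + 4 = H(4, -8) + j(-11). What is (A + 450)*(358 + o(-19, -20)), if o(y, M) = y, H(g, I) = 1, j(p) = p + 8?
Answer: 146448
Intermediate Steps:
j(p) = 8 + p
A = -18 (A = -12 + 3*(1 + (8 - 11)) = -12 + 3*(1 - 3) = -12 + 3*(-2) = -12 - 6 = -18)
(A + 450)*(358 + o(-19, -20)) = (-18 + 450)*(358 - 19) = 432*339 = 146448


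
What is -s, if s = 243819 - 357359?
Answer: 113540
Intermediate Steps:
s = -113540
-s = -1*(-113540) = 113540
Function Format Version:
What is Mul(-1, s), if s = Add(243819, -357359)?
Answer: 113540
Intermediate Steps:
s = -113540
Mul(-1, s) = Mul(-1, -113540) = 113540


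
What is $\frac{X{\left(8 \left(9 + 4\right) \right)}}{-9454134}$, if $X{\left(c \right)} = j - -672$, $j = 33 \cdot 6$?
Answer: $- \frac{145}{1575689} \approx -9.2023 \cdot 10^{-5}$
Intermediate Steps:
$j = 198$
$X{\left(c \right)} = 870$ ($X{\left(c \right)} = 198 - -672 = 198 + 672 = 870$)
$\frac{X{\left(8 \left(9 + 4\right) \right)}}{-9454134} = \frac{870}{-9454134} = 870 \left(- \frac{1}{9454134}\right) = - \frac{145}{1575689}$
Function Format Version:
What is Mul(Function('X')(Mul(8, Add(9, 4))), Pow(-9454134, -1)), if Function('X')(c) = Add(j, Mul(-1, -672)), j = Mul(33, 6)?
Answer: Rational(-145, 1575689) ≈ -9.2023e-5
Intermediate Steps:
j = 198
Function('X')(c) = 870 (Function('X')(c) = Add(198, Mul(-1, -672)) = Add(198, 672) = 870)
Mul(Function('X')(Mul(8, Add(9, 4))), Pow(-9454134, -1)) = Mul(870, Pow(-9454134, -1)) = Mul(870, Rational(-1, 9454134)) = Rational(-145, 1575689)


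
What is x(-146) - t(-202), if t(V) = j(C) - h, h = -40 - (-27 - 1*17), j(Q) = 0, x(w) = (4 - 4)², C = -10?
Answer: 4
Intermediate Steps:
x(w) = 0 (x(w) = 0² = 0)
h = 4 (h = -40 - (-27 - 17) = -40 - 1*(-44) = -40 + 44 = 4)
t(V) = -4 (t(V) = 0 - 1*4 = 0 - 4 = -4)
x(-146) - t(-202) = 0 - 1*(-4) = 0 + 4 = 4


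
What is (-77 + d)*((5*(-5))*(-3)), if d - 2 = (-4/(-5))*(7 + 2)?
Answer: -5085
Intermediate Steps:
d = 46/5 (d = 2 + (-4/(-5))*(7 + 2) = 2 - 4*(-⅕)*9 = 2 + (⅘)*9 = 2 + 36/5 = 46/5 ≈ 9.2000)
(-77 + d)*((5*(-5))*(-3)) = (-77 + 46/5)*((5*(-5))*(-3)) = -(-1695)*(-3) = -339/5*75 = -5085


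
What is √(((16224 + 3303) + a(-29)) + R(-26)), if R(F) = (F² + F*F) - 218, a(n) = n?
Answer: 2*√5158 ≈ 143.64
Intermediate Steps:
R(F) = -218 + 2*F² (R(F) = (F² + F²) - 218 = 2*F² - 218 = -218 + 2*F²)
√(((16224 + 3303) + a(-29)) + R(-26)) = √(((16224 + 3303) - 29) + (-218 + 2*(-26)²)) = √((19527 - 29) + (-218 + 2*676)) = √(19498 + (-218 + 1352)) = √(19498 + 1134) = √20632 = 2*√5158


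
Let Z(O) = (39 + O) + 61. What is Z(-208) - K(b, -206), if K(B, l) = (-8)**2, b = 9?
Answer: -172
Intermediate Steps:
K(B, l) = 64
Z(O) = 100 + O
Z(-208) - K(b, -206) = (100 - 208) - 1*64 = -108 - 64 = -172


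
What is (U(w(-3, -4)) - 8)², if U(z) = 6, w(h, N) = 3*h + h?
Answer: 4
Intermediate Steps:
w(h, N) = 4*h
(U(w(-3, -4)) - 8)² = (6 - 8)² = (-2)² = 4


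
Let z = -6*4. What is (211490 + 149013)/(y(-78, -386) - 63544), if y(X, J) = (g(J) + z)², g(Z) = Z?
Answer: 360503/104556 ≈ 3.4479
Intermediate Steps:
z = -24
y(X, J) = (-24 + J)² (y(X, J) = (J - 24)² = (-24 + J)²)
(211490 + 149013)/(y(-78, -386) - 63544) = (211490 + 149013)/((-24 - 386)² - 63544) = 360503/((-410)² - 63544) = 360503/(168100 - 63544) = 360503/104556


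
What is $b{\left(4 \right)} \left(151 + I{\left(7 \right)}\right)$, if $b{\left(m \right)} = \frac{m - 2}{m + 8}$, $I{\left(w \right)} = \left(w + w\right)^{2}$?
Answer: $\frac{347}{6} \approx 57.833$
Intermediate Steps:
$I{\left(w \right)} = 4 w^{2}$ ($I{\left(w \right)} = \left(2 w\right)^{2} = 4 w^{2}$)
$b{\left(m \right)} = \frac{-2 + m}{8 + m}$
$b{\left(4 \right)} \left(151 + I{\left(7 \right)}\right) = \frac{-2 + 4}{8 + 4} \left(151 + 4 \cdot 7^{2}\right) = \frac{1}{12} \cdot 2 \left(151 + 4 \cdot 49\right) = \frac{1}{12} \cdot 2 \left(151 + 196\right) = \frac{1}{6} \cdot 347 = \frac{347}{6}$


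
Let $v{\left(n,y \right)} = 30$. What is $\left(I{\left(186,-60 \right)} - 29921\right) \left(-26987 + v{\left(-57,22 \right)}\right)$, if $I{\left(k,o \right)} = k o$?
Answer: $1107420517$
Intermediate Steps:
$\left(I{\left(186,-60 \right)} - 29921\right) \left(-26987 + v{\left(-57,22 \right)}\right) = \left(186 \left(-60\right) - 29921\right) \left(-26987 + 30\right) = \left(-11160 - 29921\right) \left(-26957\right) = \left(-41081\right) \left(-26957\right) = 1107420517$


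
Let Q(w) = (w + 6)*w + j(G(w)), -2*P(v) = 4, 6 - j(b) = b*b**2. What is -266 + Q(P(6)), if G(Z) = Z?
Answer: -260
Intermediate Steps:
j(b) = 6 - b**3 (j(b) = 6 - b*b**2 = 6 - b**3)
P(v) = -2 (P(v) = -1/2*4 = -2)
Q(w) = 6 - w**3 + w*(6 + w) (Q(w) = (w + 6)*w + (6 - w**3) = (6 + w)*w + (6 - w**3) = w*(6 + w) + (6 - w**3) = 6 - w**3 + w*(6 + w))
-266 + Q(P(6)) = -266 + (6 + (-2)**2 - 1*(-2)**3 + 6*(-2)) = -266 + (6 + 4 - 1*(-8) - 12) = -266 + (6 + 4 + 8 - 12) = -266 + 6 = -260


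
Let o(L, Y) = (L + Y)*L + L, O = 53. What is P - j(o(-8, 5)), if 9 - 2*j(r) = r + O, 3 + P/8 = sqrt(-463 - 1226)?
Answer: 6 + 8*I*sqrt(1689) ≈ 6.0 + 328.78*I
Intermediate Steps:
o(L, Y) = L + L*(L + Y) (o(L, Y) = L*(L + Y) + L = L + L*(L + Y))
P = -24 + 8*I*sqrt(1689) (P = -24 + 8*sqrt(-463 - 1226) = -24 + 8*sqrt(-1689) = -24 + 8*(I*sqrt(1689)) = -24 + 8*I*sqrt(1689) ≈ -24.0 + 328.78*I)
j(r) = -22 - r/2 (j(r) = 9/2 - (r + 53)/2 = 9/2 - (53 + r)/2 = 9/2 + (-53/2 - r/2) = -22 - r/2)
P - j(o(-8, 5)) = (-24 + 8*I*sqrt(1689)) - (-22 - (-4)*(1 - 8 + 5)) = (-24 + 8*I*sqrt(1689)) - (-22 - (-4)*(-2)) = (-24 + 8*I*sqrt(1689)) - (-22 - 1/2*16) = (-24 + 8*I*sqrt(1689)) - (-22 - 8) = (-24 + 8*I*sqrt(1689)) - 1*(-30) = (-24 + 8*I*sqrt(1689)) + 30 = 6 + 8*I*sqrt(1689)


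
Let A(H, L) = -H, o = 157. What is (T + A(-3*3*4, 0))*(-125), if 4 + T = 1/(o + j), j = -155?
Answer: -8125/2 ≈ -4062.5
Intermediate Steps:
T = -7/2 (T = -4 + 1/(157 - 155) = -4 + 1/2 = -7/2 ≈ -3.5000)
(T + A(-3*3*4, 0))*(-125) = (-7/2 - (-3*3)*4)*(-125) = (-7/2 - (-9)*4)*(-125) = (-7/2 - 1*(-36))*(-125) = (-7/2 + 36)*(-125) = (65/2)*(-125) = -8125/2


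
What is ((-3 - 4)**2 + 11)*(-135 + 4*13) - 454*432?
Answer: -201108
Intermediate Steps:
((-3 - 4)**2 + 11)*(-135 + 4*13) - 454*432 = ((-7)**2 + 11)*(-135 + 52) - 196128 = (49 + 11)*(-83) - 196128 = 60*(-83) - 196128 = -4980 - 196128 = -201108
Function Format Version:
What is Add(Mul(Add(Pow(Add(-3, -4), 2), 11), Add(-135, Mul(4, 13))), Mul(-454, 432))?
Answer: -201108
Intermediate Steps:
Add(Mul(Add(Pow(Add(-3, -4), 2), 11), Add(-135, Mul(4, 13))), Mul(-454, 432)) = Add(Mul(Add(Pow(-7, 2), 11), Add(-135, 52)), -196128) = Add(Mul(Add(49, 11), -83), -196128) = Add(Mul(60, -83), -196128) = Add(-4980, -196128) = -201108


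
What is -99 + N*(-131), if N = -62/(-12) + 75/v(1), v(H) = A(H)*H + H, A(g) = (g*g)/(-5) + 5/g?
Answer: -429745/174 ≈ -2469.8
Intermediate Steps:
A(g) = 5/g - g**2/5 (A(g) = g**2*(-1/5) + 5/g = -g**2/5 + 5/g = 5/g - g**2/5)
v(H) = 5 + H - H**3/5 (v(H) = ((25 - H**3)/(5*H))*H + H = (5 - H**3/5) + H = 5 + H - H**3/5)
N = 3149/174 (N = -62/(-12) + 75/(5 + 1 - 1/5*1**3) = -62*(-1/12) + 75/(5 + 1 - 1/5*1) = 31/6 + 75/(5 + 1 - 1/5) = 31/6 + 75/(29/5) = 31/6 + 75*(5/29) = 31/6 + 375/29 = 3149/174 ≈ 18.098)
-99 + N*(-131) = -99 + (3149/174)*(-131) = -99 - 412519/174 = -429745/174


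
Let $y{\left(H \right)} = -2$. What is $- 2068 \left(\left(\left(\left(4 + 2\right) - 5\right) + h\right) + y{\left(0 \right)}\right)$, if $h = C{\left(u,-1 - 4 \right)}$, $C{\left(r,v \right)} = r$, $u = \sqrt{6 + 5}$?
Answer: $2068 - 2068 \sqrt{11} \approx -4790.8$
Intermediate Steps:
$u = \sqrt{11} \approx 3.3166$
$h = \sqrt{11} \approx 3.3166$
$- 2068 \left(\left(\left(\left(4 + 2\right) - 5\right) + h\right) + y{\left(0 \right)}\right) = - 2068 \left(\left(\left(\left(4 + 2\right) - 5\right) + \sqrt{11}\right) - 2\right) = - 2068 \left(\left(\left(6 - 5\right) + \sqrt{11}\right) - 2\right) = - 2068 \left(\left(1 + \sqrt{11}\right) - 2\right) = - 2068 \left(-1 + \sqrt{11}\right) = 2068 - 2068 \sqrt{11}$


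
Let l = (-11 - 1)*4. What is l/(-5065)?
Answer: 48/5065 ≈ 0.0094768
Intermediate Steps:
l = -48 (l = -12*4 = -48)
l/(-5065) = -48/(-5065) = -48*(-1/5065) = 48/5065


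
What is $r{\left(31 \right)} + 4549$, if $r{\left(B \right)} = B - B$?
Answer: $4549$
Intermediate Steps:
$r{\left(B \right)} = 0$
$r{\left(31 \right)} + 4549 = 0 + 4549 = 4549$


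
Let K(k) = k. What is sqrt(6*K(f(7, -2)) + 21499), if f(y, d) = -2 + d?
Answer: 5*sqrt(859) ≈ 146.54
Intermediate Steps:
sqrt(6*K(f(7, -2)) + 21499) = sqrt(6*(-2 - 2) + 21499) = sqrt(6*(-4) + 21499) = sqrt(-24 + 21499) = sqrt(21475) = 5*sqrt(859)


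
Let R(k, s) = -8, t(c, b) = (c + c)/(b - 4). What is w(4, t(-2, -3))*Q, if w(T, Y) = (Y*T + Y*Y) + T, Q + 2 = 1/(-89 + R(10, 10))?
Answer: -63180/4753 ≈ -13.293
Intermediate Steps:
t(c, b) = 2*c/(-4 + b) (t(c, b) = (2*c)/(-4 + b) = 2*c/(-4 + b))
Q = -195/97 (Q = -2 + 1/(-89 - 8) = -2 + 1/(-97) = -2 - 1/97 = -195/97 ≈ -2.0103)
w(T, Y) = T + Y**2 + T*Y (w(T, Y) = (T*Y + Y**2) + T = (Y**2 + T*Y) + T = T + Y**2 + T*Y)
w(4, t(-2, -3))*Q = (4 + (2*(-2)/(-4 - 3))**2 + 4*(2*(-2)/(-4 - 3)))*(-195/97) = (4 + (2*(-2)/(-7))**2 + 4*(2*(-2)/(-7)))*(-195/97) = (4 + (2*(-2)*(-1/7))**2 + 4*(2*(-2)*(-1/7)))*(-195/97) = (4 + (4/7)**2 + 4*(4/7))*(-195/97) = (4 + 16/49 + 16/7)*(-195/97) = (324/49)*(-195/97) = -63180/4753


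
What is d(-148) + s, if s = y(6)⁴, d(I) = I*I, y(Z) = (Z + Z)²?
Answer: 430003600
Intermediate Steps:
y(Z) = 4*Z² (y(Z) = (2*Z)² = 4*Z²)
d(I) = I²
s = 429981696 (s = (4*6²)⁴ = (4*36)⁴ = 144⁴ = 429981696)
d(-148) + s = (-148)² + 429981696 = 21904 + 429981696 = 430003600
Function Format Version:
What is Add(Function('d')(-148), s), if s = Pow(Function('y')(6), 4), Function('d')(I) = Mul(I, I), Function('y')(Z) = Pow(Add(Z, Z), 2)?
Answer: 430003600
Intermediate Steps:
Function('y')(Z) = Mul(4, Pow(Z, 2)) (Function('y')(Z) = Pow(Mul(2, Z), 2) = Mul(4, Pow(Z, 2)))
Function('d')(I) = Pow(I, 2)
s = 429981696 (s = Pow(Mul(4, Pow(6, 2)), 4) = Pow(Mul(4, 36), 4) = Pow(144, 4) = 429981696)
Add(Function('d')(-148), s) = Add(Pow(-148, 2), 429981696) = Add(21904, 429981696) = 430003600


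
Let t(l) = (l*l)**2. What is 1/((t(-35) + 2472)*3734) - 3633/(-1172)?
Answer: 10195222866253/3288962620028 ≈ 3.0998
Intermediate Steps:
t(l) = l**4 (t(l) = (l**2)**2 = l**4)
1/((t(-35) + 2472)*3734) - 3633/(-1172) = 1/(((-35)**4 + 2472)*3734) - 3633/(-1172) = (1/3734)/(1500625 + 2472) - 3633*(-1/1172) = (1/3734)/1503097 + 3633/1172 = (1/1503097)*(1/3734) + 3633/1172 = 1/5612564198 + 3633/1172 = 10195222866253/3288962620028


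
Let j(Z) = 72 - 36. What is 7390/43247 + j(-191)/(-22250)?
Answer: 81435304/481122875 ≈ 0.16926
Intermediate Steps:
j(Z) = 36
7390/43247 + j(-191)/(-22250) = 7390/43247 + 36/(-22250) = 7390*(1/43247) + 36*(-1/22250) = 7390/43247 - 18/11125 = 81435304/481122875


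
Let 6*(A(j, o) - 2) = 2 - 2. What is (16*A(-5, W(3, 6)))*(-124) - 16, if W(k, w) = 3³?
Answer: -3984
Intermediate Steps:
W(k, w) = 27
A(j, o) = 2 (A(j, o) = 2 + (2 - 2)/6 = 2 + (⅙)*0 = 2 + 0 = 2)
(16*A(-5, W(3, 6)))*(-124) - 16 = (16*2)*(-124) - 16 = 32*(-124) - 16 = -3968 - 16 = -3984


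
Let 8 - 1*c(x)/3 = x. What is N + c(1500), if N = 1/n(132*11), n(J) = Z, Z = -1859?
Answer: -8320885/1859 ≈ -4476.0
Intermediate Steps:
c(x) = 24 - 3*x
n(J) = -1859
N = -1/1859 (N = 1/(-1859) = -1/1859 ≈ -0.00053792)
N + c(1500) = -1/1859 + (24 - 3*1500) = -1/1859 + (24 - 4500) = -1/1859 - 4476 = -8320885/1859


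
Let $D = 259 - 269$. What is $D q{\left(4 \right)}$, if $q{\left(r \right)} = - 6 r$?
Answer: $240$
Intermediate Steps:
$D = -10$ ($D = 259 - 269 = -10$)
$D q{\left(4 \right)} = - 10 \left(\left(-6\right) 4\right) = \left(-10\right) \left(-24\right) = 240$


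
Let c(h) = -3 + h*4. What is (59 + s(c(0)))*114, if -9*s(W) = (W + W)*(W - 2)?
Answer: 6346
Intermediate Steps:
c(h) = -3 + 4*h
s(W) = -2*W*(-2 + W)/9 (s(W) = -(W + W)*(W - 2)/9 = -2*W*(-2 + W)/9)
(59 + s(c(0)))*114 = (59 + 2*(-3 + 4*0)*(2 - (-3 + 4*0))/9)*114 = (59 + 2*(-3 + 0)*(2 - (-3 + 0))/9)*114 = (59 + (2/9)*(-3)*(2 - 1*(-3)))*114 = (59 + (2/9)*(-3)*(2 + 3))*114 = (59 + (2/9)*(-3)*5)*114 = (59 - 10/3)*114 = (167/3)*114 = 6346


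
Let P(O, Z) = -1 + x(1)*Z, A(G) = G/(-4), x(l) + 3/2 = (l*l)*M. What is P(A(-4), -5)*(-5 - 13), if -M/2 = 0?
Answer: -117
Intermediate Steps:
M = 0 (M = -2*0 = 0)
x(l) = -3/2 (x(l) = -3/2 + (l*l)*0 = -3/2 + l²*0 = -3/2 + 0 = -3/2)
A(G) = -G/4 (A(G) = G*(-¼) = -G/4)
P(O, Z) = -1 - 3*Z/2
P(A(-4), -5)*(-5 - 13) = (-1 - 3/2*(-5))*(-5 - 13) = (-1 + 15/2)*(-18) = (13/2)*(-18) = -117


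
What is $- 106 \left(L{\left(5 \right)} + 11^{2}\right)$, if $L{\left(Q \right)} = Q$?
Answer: $-13356$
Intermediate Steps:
$- 106 \left(L{\left(5 \right)} + 11^{2}\right) = - 106 \left(5 + 11^{2}\right) = - 106 \left(5 + 121\right) = \left(-106\right) 126 = -13356$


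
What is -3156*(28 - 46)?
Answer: 56808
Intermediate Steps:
-3156*(28 - 46) = -3156*(-18) = 56808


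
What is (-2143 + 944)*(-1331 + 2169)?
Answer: -1004762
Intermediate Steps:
(-2143 + 944)*(-1331 + 2169) = -1199*838 = -1004762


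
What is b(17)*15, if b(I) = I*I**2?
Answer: 73695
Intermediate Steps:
b(I) = I**3
b(17)*15 = 17**3*15 = 4913*15 = 73695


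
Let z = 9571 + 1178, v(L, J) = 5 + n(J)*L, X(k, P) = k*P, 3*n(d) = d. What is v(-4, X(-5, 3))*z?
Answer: 268725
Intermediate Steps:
n(d) = d/3
X(k, P) = P*k
v(L, J) = 5 + J*L/3 (v(L, J) = 5 + (J/3)*L = 5 + J*L/3)
z = 10749
v(-4, X(-5, 3))*z = (5 + (1/3)*(3*(-5))*(-4))*10749 = (5 + (1/3)*(-15)*(-4))*10749 = (5 + 20)*10749 = 25*10749 = 268725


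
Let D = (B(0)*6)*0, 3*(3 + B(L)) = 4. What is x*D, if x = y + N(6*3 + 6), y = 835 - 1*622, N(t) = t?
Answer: 0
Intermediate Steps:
B(L) = -5/3 (B(L) = -3 + (1/3)*4 = -3 + 4/3 = -5/3)
y = 213 (y = 835 - 622 = 213)
D = 0 (D = -5/3*6*0 = -10*0 = 0)
x = 237 (x = 213 + (6*3 + 6) = 213 + (18 + 6) = 213 + 24 = 237)
x*D = 237*0 = 0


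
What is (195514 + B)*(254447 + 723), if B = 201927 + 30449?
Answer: 109184691300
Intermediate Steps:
B = 232376
(195514 + B)*(254447 + 723) = (195514 + 232376)*(254447 + 723) = 427890*255170 = 109184691300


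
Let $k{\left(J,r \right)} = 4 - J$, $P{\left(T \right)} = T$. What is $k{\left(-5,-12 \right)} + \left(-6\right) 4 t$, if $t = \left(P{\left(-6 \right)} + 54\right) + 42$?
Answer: $-2151$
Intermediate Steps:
$t = 90$ ($t = \left(-6 + 54\right) + 42 = 48 + 42 = 90$)
$k{\left(-5,-12 \right)} + \left(-6\right) 4 t = \left(4 - -5\right) + \left(-6\right) 4 \cdot 90 = \left(4 + 5\right) - 2160 = 9 - 2160 = -2151$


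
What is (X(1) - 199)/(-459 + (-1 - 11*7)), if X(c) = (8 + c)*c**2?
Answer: 190/537 ≈ 0.35382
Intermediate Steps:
X(c) = c**2*(8 + c)
(X(1) - 199)/(-459 + (-1 - 11*7)) = (1**2*(8 + 1) - 199)/(-459 + (-1 - 11*7)) = (1*9 - 199)/(-459 + (-1 - 77)) = (9 - 199)/(-459 - 78) = -190/(-537) = -190*(-1/537) = 190/537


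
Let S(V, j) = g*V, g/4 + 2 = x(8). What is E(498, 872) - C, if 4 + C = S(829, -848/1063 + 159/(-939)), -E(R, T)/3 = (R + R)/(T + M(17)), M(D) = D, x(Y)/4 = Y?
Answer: -88437152/889 ≈ -99479.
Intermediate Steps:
x(Y) = 4*Y
g = 120 (g = -8 + 4*(4*8) = -8 + 4*32 = -8 + 128 = 120)
E(R, T) = -6*R/(17 + T) (E(R, T) = -3*(R + R)/(T + 17) = -3*2*R/(17 + T) = -6*R/(17 + T))
S(V, j) = 120*V
C = 99476 (C = -4 + 120*829 = -4 + 99480 = 99476)
E(498, 872) - C = -6*498/(17 + 872) - 1*99476 = -6*498/889 - 99476 = -6*498*1/889 - 99476 = -2988/889 - 99476 = -88437152/889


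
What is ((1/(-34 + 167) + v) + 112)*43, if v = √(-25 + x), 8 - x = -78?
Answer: 640571/133 + 43*√61 ≈ 5152.2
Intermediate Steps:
x = 86 (x = 8 - 1*(-78) = 8 + 78 = 86)
v = √61 (v = √(-25 + 86) = √61 ≈ 7.8102)
((1/(-34 + 167) + v) + 112)*43 = ((1/(-34 + 167) + √61) + 112)*43 = ((1/133 + √61) + 112)*43 = (14897/133 + √61)*43 = 640571/133 + 43*√61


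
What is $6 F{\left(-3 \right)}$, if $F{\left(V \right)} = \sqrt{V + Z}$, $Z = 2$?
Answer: $6 i \approx 6.0 i$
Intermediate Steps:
$F{\left(V \right)} = \sqrt{2 + V}$ ($F{\left(V \right)} = \sqrt{V + 2} = \sqrt{2 + V}$)
$6 F{\left(-3 \right)} = 6 \sqrt{2 - 3} = 6 \sqrt{-1} = 6 i$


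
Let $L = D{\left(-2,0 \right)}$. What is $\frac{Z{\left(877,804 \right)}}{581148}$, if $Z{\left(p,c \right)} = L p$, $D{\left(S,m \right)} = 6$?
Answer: $\frac{877}{96858} \approx 0.0090545$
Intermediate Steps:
$L = 6$
$Z{\left(p,c \right)} = 6 p$
$\frac{Z{\left(877,804 \right)}}{581148} = \frac{6 \cdot 877}{581148} = 5262 \cdot \frac{1}{581148} = \frac{877}{96858}$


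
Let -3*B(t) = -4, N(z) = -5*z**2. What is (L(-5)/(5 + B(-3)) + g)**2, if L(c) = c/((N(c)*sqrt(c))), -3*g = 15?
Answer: 28203116/1128125 + 6*I*sqrt(5)/475 ≈ 25.0 + 0.028245*I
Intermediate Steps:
B(t) = 4/3 (B(t) = -1/3*(-4) = 4/3)
g = -5 (g = -1/3*15 = -5)
L(c) = -1/(5*c**(3/2)) (L(c) = c/(((-5*c**2)*sqrt(c))) = c/((-5*c**(5/2))) = c*(-1/(5*c**(5/2))) = -1/(5*c**(3/2)))
(L(-5)/(5 + B(-3)) + g)**2 = ((-I*sqrt(5)/125)/(5 + 4/3) - 5)**2 = ((-I*sqrt(5)/125)/(19/3) - 5)**2 = (-I*sqrt(5)/125*(3/19) - 5)**2 = (-3*I*sqrt(5)/2375 - 5)**2 = (-5 - 3*I*sqrt(5)/2375)**2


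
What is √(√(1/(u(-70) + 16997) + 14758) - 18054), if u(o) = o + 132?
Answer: √(-5253885169974 + 17059*√4294717937657)/17059 ≈ 133.91*I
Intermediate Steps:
u(o) = 132 + o
√(√(1/(u(-70) + 16997) + 14758) - 18054) = √(√(1/((132 - 70) + 16997) + 14758) - 18054) = √(√(1/(62 + 16997) + 14758) - 18054) = √(√(1/17059 + 14758) - 18054) = √(√(251756723/17059) - 18054) = √(√4294717937657/17059 - 18054) = √(-18054 + √4294717937657/17059)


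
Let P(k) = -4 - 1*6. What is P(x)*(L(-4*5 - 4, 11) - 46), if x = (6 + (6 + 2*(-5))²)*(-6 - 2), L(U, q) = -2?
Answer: 480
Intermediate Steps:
x = -176 (x = (6 + (6 - 10)²)*(-8) = (6 + (-4)²)*(-8) = (6 + 16)*(-8) = 22*(-8) = -176)
P(k) = -10 (P(k) = -4 - 6 = -10)
P(x)*(L(-4*5 - 4, 11) - 46) = -10*(-2 - 46) = -10*(-48) = 480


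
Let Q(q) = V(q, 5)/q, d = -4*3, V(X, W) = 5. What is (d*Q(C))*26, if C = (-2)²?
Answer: -390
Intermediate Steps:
C = 4
d = -12
Q(q) = 5/q
(d*Q(C))*26 = -60/4*26 = -12*5/4*26 = -15*26 = -390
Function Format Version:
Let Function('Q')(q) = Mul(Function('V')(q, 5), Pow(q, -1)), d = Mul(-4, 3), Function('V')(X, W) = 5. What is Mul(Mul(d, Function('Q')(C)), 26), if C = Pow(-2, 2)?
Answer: -390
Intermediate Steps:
C = 4
d = -12
Function('Q')(q) = Mul(5, Pow(q, -1))
Mul(Mul(d, Function('Q')(C)), 26) = Mul(Mul(-12, Mul(5, Pow(4, -1))), 26) = Mul(Mul(-12, Mul(5, Rational(1, 4))), 26) = Mul(Mul(-12, Rational(5, 4)), 26) = Mul(-15, 26) = -390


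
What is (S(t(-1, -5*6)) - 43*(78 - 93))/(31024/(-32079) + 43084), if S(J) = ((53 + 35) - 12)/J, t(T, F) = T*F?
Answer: 103861109/6910303060 ≈ 0.015030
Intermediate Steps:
t(T, F) = F*T
S(J) = 76/J (S(J) = (88 - 12)/J = 76/J)
(S(t(-1, -5*6)) - 43*(78 - 93))/(31024/(-32079) + 43084) = (76/((-5*6*(-1))) - 43*(78 - 93))/(31024/(-32079) + 43084) = (76/((-30*(-1))) - 43*(-15))/(31024*(-1/32079) + 43084) = (76/30 + 645)/(-31024/32079 + 43084) = (76*(1/30) + 645)/(1382060612/32079) = (38/15 + 645)*(32079/1382060612) = (9713/15)*(32079/1382060612) = 103861109/6910303060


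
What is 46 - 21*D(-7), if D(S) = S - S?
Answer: 46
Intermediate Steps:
D(S) = 0
46 - 21*D(-7) = 46 - 21*0 = 46 + 0 = 46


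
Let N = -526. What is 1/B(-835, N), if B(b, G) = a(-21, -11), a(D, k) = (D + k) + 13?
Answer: -1/19 ≈ -0.052632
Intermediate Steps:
a(D, k) = 13 + D + k
B(b, G) = -19 (B(b, G) = 13 - 21 - 11 = -19)
1/B(-835, N) = 1/(-19) = -1/19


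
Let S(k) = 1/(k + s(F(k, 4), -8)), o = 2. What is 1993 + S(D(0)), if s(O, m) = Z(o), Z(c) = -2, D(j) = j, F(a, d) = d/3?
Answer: 3985/2 ≈ 1992.5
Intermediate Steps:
F(a, d) = d/3 (F(a, d) = d*(⅓) = d/3)
s(O, m) = -2
S(k) = 1/(-2 + k) (S(k) = 1/(k - 2) = 1/(-2 + k))
1993 + S(D(0)) = 1993 + 1/(-2 + 0) = 1993 + 1/(-2) = 1993 - ½ = 3985/2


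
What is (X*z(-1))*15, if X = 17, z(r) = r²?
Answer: 255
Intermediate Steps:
(X*z(-1))*15 = (17*(-1)²)*15 = (17*1)*15 = 17*15 = 255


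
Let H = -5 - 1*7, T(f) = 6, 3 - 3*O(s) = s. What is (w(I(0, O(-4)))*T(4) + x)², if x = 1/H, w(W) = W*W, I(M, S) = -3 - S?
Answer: 4190209/144 ≈ 29099.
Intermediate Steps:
O(s) = 1 - s/3
w(W) = W²
H = -12 (H = -5 - 7 = -12)
x = -1/12 (x = 1/(-12) = -1/12 ≈ -0.083333)
(w(I(0, O(-4)))*T(4) + x)² = ((-3 - (1 - ⅓*(-4)))²*6 - 1/12)² = ((-3 - (1 + 4/3))²*6 - 1/12)² = ((-3 - 1*7/3)²*6 - 1/12)² = ((-3 - 7/3)²*6 - 1/12)² = ((-16/3)²*6 - 1/12)² = ((256/9)*6 - 1/12)² = (512/3 - 1/12)² = (2047/12)² = 4190209/144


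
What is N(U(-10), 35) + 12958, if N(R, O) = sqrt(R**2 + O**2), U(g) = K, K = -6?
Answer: 12958 + sqrt(1261) ≈ 12994.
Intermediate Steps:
U(g) = -6
N(R, O) = sqrt(O**2 + R**2)
N(U(-10), 35) + 12958 = sqrt(35**2 + (-6)**2) + 12958 = sqrt(1225 + 36) + 12958 = sqrt(1261) + 12958 = 12958 + sqrt(1261)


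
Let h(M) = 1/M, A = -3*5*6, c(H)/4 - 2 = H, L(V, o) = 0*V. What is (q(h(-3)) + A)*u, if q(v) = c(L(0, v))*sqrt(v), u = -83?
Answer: 7470 - 664*I*sqrt(3)/3 ≈ 7470.0 - 383.36*I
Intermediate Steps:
L(V, o) = 0
c(H) = 8 + 4*H
A = -90 (A = -15*6 = -90)
q(v) = 8*sqrt(v) (q(v) = (8 + 4*0)*sqrt(v) = (8 + 0)*sqrt(v) = 8*sqrt(v))
(q(h(-3)) + A)*u = (8*sqrt(1/(-3)) - 90)*(-83) = (8*sqrt(-1/3) - 90)*(-83) = (8*(I*sqrt(3)/3) - 90)*(-83) = (8*I*sqrt(3)/3 - 90)*(-83) = (-90 + 8*I*sqrt(3)/3)*(-83) = 7470 - 664*I*sqrt(3)/3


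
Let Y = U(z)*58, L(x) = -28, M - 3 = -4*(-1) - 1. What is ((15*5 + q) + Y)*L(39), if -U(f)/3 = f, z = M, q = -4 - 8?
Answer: 27468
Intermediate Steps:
M = 6 (M = 3 + (-4*(-1) - 1) = 3 + (4 - 1) = 3 + 3 = 6)
q = -12
z = 6
U(f) = -3*f
Y = -1044 (Y = -3*6*58 = -18*58 = -1044)
((15*5 + q) + Y)*L(39) = ((15*5 - 12) - 1044)*(-28) = ((75 - 12) - 1044)*(-28) = (63 - 1044)*(-28) = -981*(-28) = 27468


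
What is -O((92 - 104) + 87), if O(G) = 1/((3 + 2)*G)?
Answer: -1/375 ≈ -0.0026667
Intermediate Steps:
O(G) = 1/(5*G)
-O((92 - 104) + 87) = -1/(5*((92 - 104) + 87)) = -1/(5*(-12 + 87)) = -1/(5*75) = -1*1/375 = -1/375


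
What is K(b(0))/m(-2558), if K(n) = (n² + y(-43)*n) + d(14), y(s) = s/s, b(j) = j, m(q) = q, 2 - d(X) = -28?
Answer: -15/1279 ≈ -0.011728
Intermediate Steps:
d(X) = 30 (d(X) = 2 - 1*(-28) = 2 + 28 = 30)
y(s) = 1
K(n) = 30 + n + n² (K(n) = (n² + 1*n) + 30 = (n² + n) + 30 = (n + n²) + 30 = 30 + n + n²)
K(b(0))/m(-2558) = (30 + 0 + 0²)/(-2558) = (30 + 0 + 0)*(-1/2558) = 30*(-1/2558) = -15/1279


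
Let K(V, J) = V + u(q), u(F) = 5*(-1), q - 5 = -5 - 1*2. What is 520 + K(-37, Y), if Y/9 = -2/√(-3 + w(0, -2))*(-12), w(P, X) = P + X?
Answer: 478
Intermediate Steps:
q = -2 (q = 5 + (-5 - 1*2) = 5 + (-5 - 2) = 5 - 7 = -2)
u(F) = -5
Y = -216*I*√5/5 (Y = 9*(-2/√(-3 + (0 - 2))*(-12)) = 9*(-2/√(-3 - 2)*(-12)) = 9*(-2*(-I*√5/5)*(-12)) = 9*(-(-2)*I*√5/5*(-12)) = 9*((2*I*√5/5)*(-12)) = 9*(-24*I*√5/5) = -216*I*√5/5 ≈ -96.598*I)
K(V, J) = -5 + V (K(V, J) = V - 5 = -5 + V)
520 + K(-37, Y) = 520 + (-5 - 37) = 520 - 42 = 478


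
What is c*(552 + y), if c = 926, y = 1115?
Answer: 1543642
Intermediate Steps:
c*(552 + y) = 926*(552 + 1115) = 926*1667 = 1543642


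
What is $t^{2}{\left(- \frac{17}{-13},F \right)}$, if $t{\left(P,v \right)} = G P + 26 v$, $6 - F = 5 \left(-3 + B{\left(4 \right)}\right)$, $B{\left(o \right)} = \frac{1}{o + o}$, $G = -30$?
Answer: $\frac{650607049}{2704} \approx 2.4061 \cdot 10^{5}$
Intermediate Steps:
$B{\left(o \right)} = \frac{1}{2 o}$
$F = \frac{163}{8}$ ($F = 6 - 5 \left(-3 + \frac{1}{2 \cdot 4}\right) = 6 - 5 \left(-3 + \frac{1}{2} \cdot \frac{1}{4}\right) = 6 - 5 \left(-3 + \frac{1}{8}\right) = 6 - 5 \left(- \frac{23}{8}\right) = 6 - - \frac{115}{8} = 6 + \frac{115}{8} = \frac{163}{8} \approx 20.375$)
$t{\left(P,v \right)} = - 30 P + 26 v$
$t^{2}{\left(- \frac{17}{-13},F \right)} = \left(- 30 \left(- \frac{17}{-13}\right) + 26 \cdot \frac{163}{8}\right)^{2} = \left(- 30 \left(\left(-17\right) \left(- \frac{1}{13}\right)\right) + \frac{2119}{4}\right)^{2} = \left(\left(-30\right) \frac{17}{13} + \frac{2119}{4}\right)^{2} = \left(- \frac{510}{13} + \frac{2119}{4}\right)^{2} = \left(\frac{25507}{52}\right)^{2} = \frac{650607049}{2704}$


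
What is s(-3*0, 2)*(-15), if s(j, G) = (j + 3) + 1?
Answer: -60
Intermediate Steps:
s(j, G) = 4 + j (s(j, G) = (3 + j) + 1 = 4 + j)
s(-3*0, 2)*(-15) = (4 - 3*0)*(-15) = (4 + 0)*(-15) = 4*(-15) = -60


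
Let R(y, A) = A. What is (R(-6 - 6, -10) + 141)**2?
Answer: 17161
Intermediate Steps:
(R(-6 - 6, -10) + 141)**2 = (-10 + 141)**2 = 131**2 = 17161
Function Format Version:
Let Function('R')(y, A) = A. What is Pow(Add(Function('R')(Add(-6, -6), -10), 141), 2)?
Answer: 17161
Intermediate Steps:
Pow(Add(Function('R')(Add(-6, -6), -10), 141), 2) = Pow(Add(-10, 141), 2) = Pow(131, 2) = 17161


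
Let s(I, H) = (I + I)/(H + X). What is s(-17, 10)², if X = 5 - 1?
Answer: 289/49 ≈ 5.8980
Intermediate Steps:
X = 4
s(I, H) = 2*I/(4 + H) (s(I, H) = (I + I)/(H + 4) = (2*I)/(4 + H) = 2*I/(4 + H))
s(-17, 10)² = (2*(-17)/(4 + 10))² = (2*(-17)/14)² = (2*(-17)*(1/14))² = (-17/7)² = 289/49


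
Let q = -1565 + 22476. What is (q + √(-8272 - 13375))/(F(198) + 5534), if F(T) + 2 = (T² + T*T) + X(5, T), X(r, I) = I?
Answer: 20911/84138 + I*√21647/84138 ≈ 0.24853 + 0.0017487*I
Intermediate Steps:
q = 20911
F(T) = -2 + T + 2*T² (F(T) = -2 + ((T² + T*T) + T) = -2 + ((T² + T²) + T) = -2 + (2*T² + T) = -2 + (T + 2*T²) = -2 + T + 2*T²)
(q + √(-8272 - 13375))/(F(198) + 5534) = (20911 + √(-8272 - 13375))/((-2 + 198 + 2*198²) + 5534) = (20911 + √(-21647))/((-2 + 198 + 2*39204) + 5534) = (20911 + I*√21647)/((-2 + 198 + 78408) + 5534) = (20911 + I*√21647)/(78604 + 5534) = (20911 + I*√21647)/84138 = (20911 + I*√21647)*(1/84138) = 20911/84138 + I*√21647/84138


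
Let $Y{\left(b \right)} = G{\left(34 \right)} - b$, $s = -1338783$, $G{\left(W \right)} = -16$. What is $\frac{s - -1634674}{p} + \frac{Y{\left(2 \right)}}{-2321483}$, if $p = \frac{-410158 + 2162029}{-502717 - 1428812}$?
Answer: $- \frac{442259572330383353}{1355646248231} \approx -3.2624 \cdot 10^{5}$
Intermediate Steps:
$p = - \frac{583957}{643843}$ ($p = \frac{1751871}{-1931529} = 1751871 \left(- \frac{1}{1931529}\right) = - \frac{583957}{643843} \approx -0.90699$)
$Y{\left(b \right)} = -16 - b$
$\frac{s - -1634674}{p} + \frac{Y{\left(2 \right)}}{-2321483} = \frac{-1338783 - -1634674}{- \frac{583957}{643843}} + \frac{-16 - 2}{-2321483} = \left(-1338783 + 1634674\right) \left(- \frac{643843}{583957}\right) + \left(-16 - 2\right) \left(- \frac{1}{2321483}\right) = 295891 \left(- \frac{643843}{583957}\right) - - \frac{18}{2321483} = - \frac{190507349113}{583957} + \frac{18}{2321483} = - \frac{442259572330383353}{1355646248231}$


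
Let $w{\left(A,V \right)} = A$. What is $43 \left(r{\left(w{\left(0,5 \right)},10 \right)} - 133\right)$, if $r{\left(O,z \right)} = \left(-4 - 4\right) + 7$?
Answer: $-5762$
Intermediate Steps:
$r{\left(O,z \right)} = -1$ ($r{\left(O,z \right)} = -8 + 7 = -1$)
$43 \left(r{\left(w{\left(0,5 \right)},10 \right)} - 133\right) = 43 \left(-1 - 133\right) = 43 \left(-134\right) = -5762$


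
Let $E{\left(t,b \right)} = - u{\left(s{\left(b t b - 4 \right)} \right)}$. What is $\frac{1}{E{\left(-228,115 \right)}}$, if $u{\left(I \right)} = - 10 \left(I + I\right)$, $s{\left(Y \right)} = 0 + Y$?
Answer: $- \frac{1}{60306080} \approx -1.6582 \cdot 10^{-8}$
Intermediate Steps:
$s{\left(Y \right)} = Y$
$u{\left(I \right)} = - 20 I$ ($u{\left(I \right)} = - 10 \cdot 2 I = - 20 I$)
$E{\left(t,b \right)} = -80 + 20 t b^{2}$ ($E{\left(t,b \right)} = - \left(-20\right) \left(b t b - 4\right) = - \left(-20\right) \left(t b^{2} - 4\right) = - \left(-20\right) \left(-4 + t b^{2}\right) = - (80 - 20 t b^{2}) = -80 + 20 t b^{2}$)
$\frac{1}{E{\left(-228,115 \right)}} = \frac{1}{-80 + 20 \left(-228\right) 115^{2}} = \frac{1}{-80 + 20 \left(-228\right) 13225} = \frac{1}{-80 - 60306000} = \frac{1}{-60306080} = - \frac{1}{60306080}$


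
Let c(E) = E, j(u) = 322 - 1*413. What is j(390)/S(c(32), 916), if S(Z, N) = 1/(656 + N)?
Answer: -143052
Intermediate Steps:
j(u) = -91 (j(u) = 322 - 413 = -91)
j(390)/S(c(32), 916) = -91/(1/(656 + 916)) = -91/(1/1572) = -91/1/1572 = -91*1572 = -143052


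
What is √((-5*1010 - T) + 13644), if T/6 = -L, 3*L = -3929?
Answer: 4*√46 ≈ 27.129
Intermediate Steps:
L = -3929/3 (L = (⅓)*(-3929) = -3929/3 ≈ -1309.7)
T = 7858 (T = 6*(-1*(-3929/3)) = 6*(3929/3) = 7858)
√((-5*1010 - T) + 13644) = √((-5*1010 - 1*7858) + 13644) = √((-5050 - 7858) + 13644) = √(-12908 + 13644) = √736 = 4*√46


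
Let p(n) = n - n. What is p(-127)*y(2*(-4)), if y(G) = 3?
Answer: 0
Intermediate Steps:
p(n) = 0
p(-127)*y(2*(-4)) = 0*3 = 0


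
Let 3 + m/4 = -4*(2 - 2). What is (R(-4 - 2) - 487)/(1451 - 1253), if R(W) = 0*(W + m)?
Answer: -487/198 ≈ -2.4596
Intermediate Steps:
m = -12 (m = -12 + 4*(-4*(2 - 2)) = -12 + 4*(-4*0) = -12 + 4*0 = -12 + 0 = -12)
R(W) = 0 (R(W) = 0*(W - 12) = 0*(-12 + W) = 0)
(R(-4 - 2) - 487)/(1451 - 1253) = (0 - 487)/(1451 - 1253) = -487/198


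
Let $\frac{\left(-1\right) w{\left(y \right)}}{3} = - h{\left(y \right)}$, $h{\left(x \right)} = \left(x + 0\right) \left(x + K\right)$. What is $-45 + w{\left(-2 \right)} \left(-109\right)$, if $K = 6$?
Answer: $2571$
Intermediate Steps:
$h{\left(x \right)} = x \left(6 + x\right)$ ($h{\left(x \right)} = \left(x + 0\right) \left(x + 6\right) = x \left(6 + x\right)$)
$w{\left(y \right)} = 3 y \left(6 + y\right)$ ($w{\left(y \right)} = - 3 \left(- y \left(6 + y\right)\right) = 3 y \left(6 + y\right)$)
$-45 + w{\left(-2 \right)} \left(-109\right) = -45 + 3 \left(-2\right) \left(6 - 2\right) \left(-109\right) = -45 + 3 \left(-2\right) 4 \left(-109\right) = -45 - -2616 = -45 + 2616 = 2571$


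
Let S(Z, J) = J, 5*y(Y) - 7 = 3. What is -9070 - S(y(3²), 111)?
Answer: -9181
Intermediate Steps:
y(Y) = 2 (y(Y) = 7/5 + (⅕)*3 = 7/5 + ⅗ = 2)
-9070 - S(y(3²), 111) = -9070 - 1*111 = -9070 - 111 = -9181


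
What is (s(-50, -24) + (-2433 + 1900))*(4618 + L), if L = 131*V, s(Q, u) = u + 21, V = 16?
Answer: -3598704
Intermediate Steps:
s(Q, u) = 21 + u
L = 2096 (L = 131*16 = 2096)
(s(-50, -24) + (-2433 + 1900))*(4618 + L) = ((21 - 24) + (-2433 + 1900))*(4618 + 2096) = (-3 - 533)*6714 = -536*6714 = -3598704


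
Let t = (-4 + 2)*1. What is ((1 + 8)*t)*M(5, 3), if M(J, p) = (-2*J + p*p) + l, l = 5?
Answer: -72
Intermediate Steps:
t = -2 (t = -2*1 = -2)
M(J, p) = 5 + p**2 - 2*J (M(J, p) = (-2*J + p*p) + 5 = (-2*J + p**2) + 5 = (p**2 - 2*J) + 5 = 5 + p**2 - 2*J)
((1 + 8)*t)*M(5, 3) = ((1 + 8)*(-2))*(5 + 3**2 - 2*5) = (9*(-2))*(5 + 9 - 10) = -18*4 = -72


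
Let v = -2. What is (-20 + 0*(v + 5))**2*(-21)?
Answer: -8400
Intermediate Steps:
(-20 + 0*(v + 5))**2*(-21) = (-20 + 0*(-2 + 5))**2*(-21) = (-20 + 0*3)**2*(-21) = (-20 + 0)**2*(-21) = (-20)**2*(-21) = 400*(-21) = -8400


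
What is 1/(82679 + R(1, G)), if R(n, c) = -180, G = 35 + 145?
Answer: 1/82499 ≈ 1.2121e-5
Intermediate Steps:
G = 180
1/(82679 + R(1, G)) = 1/(82679 - 180) = 1/82499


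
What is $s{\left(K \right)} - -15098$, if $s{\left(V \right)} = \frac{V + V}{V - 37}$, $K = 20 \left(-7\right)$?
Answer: $\frac{2672626}{177} \approx 15100.0$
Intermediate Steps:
$K = -140$
$s{\left(V \right)} = \frac{2 V}{-37 + V}$
$s{\left(K \right)} - -15098 = 2 \left(-140\right) \frac{1}{-37 - 140} - -15098 = 2 \left(-140\right) \frac{1}{-177} + 15098 = 2 \left(-140\right) \left(- \frac{1}{177}\right) + 15098 = \frac{280}{177} + 15098 = \frac{2672626}{177}$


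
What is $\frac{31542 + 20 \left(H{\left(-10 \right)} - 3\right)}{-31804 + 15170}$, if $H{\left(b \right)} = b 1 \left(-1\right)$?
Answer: $- \frac{15841}{8317} \approx -1.9047$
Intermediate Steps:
$H{\left(b \right)} = - b$ ($H{\left(b \right)} = b \left(-1\right) = - b$)
$\frac{31542 + 20 \left(H{\left(-10 \right)} - 3\right)}{-31804 + 15170} = \frac{31542 + 20 \left(\left(-1\right) \left(-10\right) - 3\right)}{-31804 + 15170} = \frac{31542 + 20 \left(10 - 3\right)}{-16634} = \left(31542 + 20 \cdot 7\right) \left(- \frac{1}{16634}\right) = \left(31542 + 140\right) \left(- \frac{1}{16634}\right) = 31682 \left(- \frac{1}{16634}\right) = - \frac{15841}{8317}$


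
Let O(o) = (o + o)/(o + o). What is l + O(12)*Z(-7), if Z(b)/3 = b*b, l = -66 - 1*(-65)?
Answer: 146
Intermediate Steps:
O(o) = 1 (O(o) = (2*o)/((2*o)) = (2*o)*(1/(2*o)) = 1)
l = -1 (l = -66 + 65 = -1)
Z(b) = 3*b² (Z(b) = 3*(b*b) = 3*b²)
l + O(12)*Z(-7) = -1 + 1*(3*(-7)²) = -1 + 1*(3*49) = -1 + 1*147 = -1 + 147 = 146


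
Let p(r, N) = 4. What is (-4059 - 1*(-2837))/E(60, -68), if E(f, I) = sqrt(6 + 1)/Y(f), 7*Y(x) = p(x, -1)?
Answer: -4888*sqrt(7)/49 ≈ -263.93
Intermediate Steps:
Y(x) = 4/7 (Y(x) = (1/7)*4 = 4/7)
E(f, I) = 7*sqrt(7)/4 (E(f, I) = sqrt(6 + 1)/(4/7) = sqrt(7)*(7/4) = 7*sqrt(7)/4)
(-4059 - 1*(-2837))/E(60, -68) = (-4059 - 1*(-2837))/((7*sqrt(7)/4)) = (-4059 + 2837)*(4*sqrt(7)/49) = -4888*sqrt(7)/49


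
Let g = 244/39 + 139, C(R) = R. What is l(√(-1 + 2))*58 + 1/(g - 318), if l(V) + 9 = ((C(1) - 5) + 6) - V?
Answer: -3126007/6737 ≈ -464.01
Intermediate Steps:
l(V) = -7 - V (l(V) = -9 + (((1 - 5) + 6) - V) = -9 + ((-4 + 6) - V) = -9 + (2 - V) = -7 - V)
g = 5665/39 (g = 244*(1/39) + 139 = 244/39 + 139 = 5665/39 ≈ 145.26)
l(√(-1 + 2))*58 + 1/(g - 318) = (-7 - √(-1 + 2))*58 + 1/(5665/39 - 318) = (-7 - √1)*58 + 1/(-6737/39) = (-7 - 1*1)*58 - 39/6737 = (-7 - 1)*58 - 39/6737 = -8*58 - 39/6737 = -464 - 39/6737 = -3126007/6737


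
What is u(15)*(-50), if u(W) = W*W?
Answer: -11250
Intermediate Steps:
u(W) = W**2
u(15)*(-50) = 15**2*(-50) = 225*(-50) = -11250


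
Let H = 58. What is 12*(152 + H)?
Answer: 2520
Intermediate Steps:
12*(152 + H) = 12*(152 + 58) = 12*210 = 2520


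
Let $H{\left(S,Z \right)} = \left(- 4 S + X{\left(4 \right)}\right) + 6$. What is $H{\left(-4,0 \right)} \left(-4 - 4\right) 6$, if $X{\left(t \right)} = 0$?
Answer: $-1056$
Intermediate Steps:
$H{\left(S,Z \right)} = 6 - 4 S$ ($H{\left(S,Z \right)} = \left(- 4 S + 0\right) + 6 = - 4 S + 6 = 6 - 4 S$)
$H{\left(-4,0 \right)} \left(-4 - 4\right) 6 = \left(6 - -16\right) \left(-4 - 4\right) 6 = \left(6 + 16\right) \left(-4 - 4\right) 6 = 22 \left(-8\right) 6 = \left(-176\right) 6 = -1056$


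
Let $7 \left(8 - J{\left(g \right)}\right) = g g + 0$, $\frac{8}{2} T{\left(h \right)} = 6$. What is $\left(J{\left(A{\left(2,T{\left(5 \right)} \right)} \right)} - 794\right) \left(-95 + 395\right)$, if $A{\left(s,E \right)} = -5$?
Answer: $- \frac{1658100}{7} \approx -2.3687 \cdot 10^{5}$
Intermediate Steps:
$T{\left(h \right)} = \frac{3}{2}$ ($T{\left(h \right)} = \frac{1}{4} \cdot 6 = \frac{3}{2}$)
$J{\left(g \right)} = 8 - \frac{g^{2}}{7}$ ($J{\left(g \right)} = 8 - \frac{g g + 0}{7} = 8 - \frac{g^{2} + 0}{7} = 8 - \frac{g^{2}}{7}$)
$\left(J{\left(A{\left(2,T{\left(5 \right)} \right)} \right)} - 794\right) \left(-95 + 395\right) = \left(\left(8 - \frac{\left(-5\right)^{2}}{7}\right) - 794\right) \left(-95 + 395\right) = \left(\left(8 - \frac{25}{7}\right) - 794\right) 300 = \left(\frac{31}{7} - 794\right) 300 = \left(- \frac{5527}{7}\right) 300 = - \frac{1658100}{7}$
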